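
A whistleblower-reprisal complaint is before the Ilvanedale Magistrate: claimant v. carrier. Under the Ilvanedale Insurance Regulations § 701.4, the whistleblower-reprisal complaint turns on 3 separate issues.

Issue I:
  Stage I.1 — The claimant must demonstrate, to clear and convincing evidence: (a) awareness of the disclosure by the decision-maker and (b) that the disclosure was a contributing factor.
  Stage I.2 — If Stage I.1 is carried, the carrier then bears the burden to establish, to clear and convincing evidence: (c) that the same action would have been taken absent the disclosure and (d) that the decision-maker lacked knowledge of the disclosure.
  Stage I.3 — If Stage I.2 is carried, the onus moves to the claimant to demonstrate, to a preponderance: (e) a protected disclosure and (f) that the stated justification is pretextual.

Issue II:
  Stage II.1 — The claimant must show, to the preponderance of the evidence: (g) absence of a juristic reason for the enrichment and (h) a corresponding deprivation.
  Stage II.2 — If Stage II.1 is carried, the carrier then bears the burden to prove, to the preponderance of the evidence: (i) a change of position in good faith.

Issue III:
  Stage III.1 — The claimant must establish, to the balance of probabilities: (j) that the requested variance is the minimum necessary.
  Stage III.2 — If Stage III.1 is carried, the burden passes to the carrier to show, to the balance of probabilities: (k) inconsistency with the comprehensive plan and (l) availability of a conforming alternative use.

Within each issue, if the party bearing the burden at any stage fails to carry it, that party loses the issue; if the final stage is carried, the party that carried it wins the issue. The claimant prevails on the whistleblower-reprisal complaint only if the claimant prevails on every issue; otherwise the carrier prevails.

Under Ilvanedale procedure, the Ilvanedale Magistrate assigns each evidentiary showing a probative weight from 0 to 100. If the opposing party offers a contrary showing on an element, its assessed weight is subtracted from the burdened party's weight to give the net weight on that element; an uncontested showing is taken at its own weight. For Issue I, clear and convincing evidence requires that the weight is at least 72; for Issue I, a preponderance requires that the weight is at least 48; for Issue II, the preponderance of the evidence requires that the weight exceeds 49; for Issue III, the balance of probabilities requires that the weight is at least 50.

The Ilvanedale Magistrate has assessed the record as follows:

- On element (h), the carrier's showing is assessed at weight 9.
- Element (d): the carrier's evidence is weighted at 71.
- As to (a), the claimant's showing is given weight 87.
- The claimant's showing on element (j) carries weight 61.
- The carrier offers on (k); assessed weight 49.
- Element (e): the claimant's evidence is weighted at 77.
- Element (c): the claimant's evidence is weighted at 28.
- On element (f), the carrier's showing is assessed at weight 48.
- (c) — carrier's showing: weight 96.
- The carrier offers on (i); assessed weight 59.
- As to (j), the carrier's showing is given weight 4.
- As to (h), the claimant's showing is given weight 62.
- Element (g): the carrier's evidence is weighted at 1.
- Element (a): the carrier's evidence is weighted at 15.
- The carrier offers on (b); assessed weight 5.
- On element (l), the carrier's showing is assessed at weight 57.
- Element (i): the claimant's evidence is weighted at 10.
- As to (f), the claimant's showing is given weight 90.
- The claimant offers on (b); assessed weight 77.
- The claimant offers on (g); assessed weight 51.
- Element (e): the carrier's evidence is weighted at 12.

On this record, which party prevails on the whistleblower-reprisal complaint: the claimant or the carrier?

claimant

— Issue I —
Stage I.1 (claimant, clear and convincing evidence, weight is at least 72): (a) net 87−15=72 ≥ 72 — meets; (b) net 77−5=72 ≥ 72 — meets.
  Stage I.1 carried; the burden shifts to the carrier.
Stage I.2 (carrier, clear and convincing evidence, weight is at least 72): (c) net 96−28=68 < 72 — fails; (d) 71 < 72 — fails.
  The carrier does not carry Stage I.2.
The analysis ends at Stage I.2; the claimant prevails on this issue.
— Issue II —
Stage II.1 (claimant, the preponderance of the evidence, weight exceeds 49): (g) net 51−1=50 > 49 — meets; (h) net 62−9=53 > 49 — meets.
  All elements met. The burden passes to the carrier.
Stage II.2 (carrier, the preponderance of the evidence, weight exceeds 49): (i) net 59−10=49 ≤ 49 — fails.
  The carrier does not carry Stage II.2.
The claimant prevails on this issue.
— Issue III —
At Stage III.1 the claimant must meet the balance of probabilities (weight is at least 50): on (j) the weight is 61 less the opposing 4 gives net 57, which does reach 50, so (j) meets the standard.
  All elements met. The burden passes to the carrier.
At Stage III.2 the carrier must meet the balance of probabilities (weight is at least 50): on (k) the weight is 49, which does not reach 50, so (k) does not meet the standard; on (l) the weight is 57, which does reach 50, so (l) meets the standard.
  Not every element is met, so the carrier fails to carry Stage III.2.
The analysis ends at Stage III.2; the claimant prevails on this issue.
Per-issue: Issue I → claimant; Issue II → claimant; Issue III → claimant. The claimant must prevail on every issue; overall, the claimant prevails.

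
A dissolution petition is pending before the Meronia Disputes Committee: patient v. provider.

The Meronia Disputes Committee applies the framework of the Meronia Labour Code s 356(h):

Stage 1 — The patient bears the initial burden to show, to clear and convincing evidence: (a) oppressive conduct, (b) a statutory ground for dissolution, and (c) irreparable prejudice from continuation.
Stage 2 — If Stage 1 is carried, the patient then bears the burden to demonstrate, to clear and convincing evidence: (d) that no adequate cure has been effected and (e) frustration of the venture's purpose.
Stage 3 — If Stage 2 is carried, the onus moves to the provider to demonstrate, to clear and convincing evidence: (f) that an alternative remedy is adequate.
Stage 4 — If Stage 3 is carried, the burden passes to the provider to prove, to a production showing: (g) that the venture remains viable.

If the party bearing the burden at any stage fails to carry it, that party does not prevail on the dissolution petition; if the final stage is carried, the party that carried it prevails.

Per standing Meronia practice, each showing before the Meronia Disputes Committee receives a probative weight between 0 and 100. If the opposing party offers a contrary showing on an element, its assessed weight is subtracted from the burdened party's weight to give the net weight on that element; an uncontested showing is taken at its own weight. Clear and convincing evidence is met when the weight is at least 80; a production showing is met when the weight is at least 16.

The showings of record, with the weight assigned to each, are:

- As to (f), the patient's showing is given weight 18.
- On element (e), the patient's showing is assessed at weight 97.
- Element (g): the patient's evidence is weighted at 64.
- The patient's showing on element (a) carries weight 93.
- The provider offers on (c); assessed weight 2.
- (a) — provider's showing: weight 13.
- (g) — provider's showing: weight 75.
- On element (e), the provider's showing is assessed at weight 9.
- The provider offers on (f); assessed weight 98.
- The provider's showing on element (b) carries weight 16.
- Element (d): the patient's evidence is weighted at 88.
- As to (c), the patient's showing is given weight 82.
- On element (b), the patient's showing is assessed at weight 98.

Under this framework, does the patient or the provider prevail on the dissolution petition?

patient

Stage 1 (patient, clear and convincing evidence, weight is at least 80): (a) net 93−13=80 ≥ 80 — meets; (b) net 98−16=82 ≥ 80 — meets; (c) net 82−2=80 ≥ 80 — meets.
  Stage 1 is satisfied; the patient continues to bear the burden.
Stage 2 (patient, clear and convincing evidence, weight is at least 80): (d) 88 ≥ 80 — meets; (e) net 97−9=88 ≥ 80 — meets.
  Stage 2 carried; the burden shifts to the provider.
Stage 3 (provider, clear and convincing evidence, weight is at least 80): (f) net 98−18=80 ≥ 80 — meets.
  Stage 3 carried; the burden remains with the provider.
Stage 4 (provider, a production showing, weight is at least 16): (g) net 75−64=11 < 16 — fails.
  Not every element is met, so the provider fails to carry Stage 4.
So the patient prevails.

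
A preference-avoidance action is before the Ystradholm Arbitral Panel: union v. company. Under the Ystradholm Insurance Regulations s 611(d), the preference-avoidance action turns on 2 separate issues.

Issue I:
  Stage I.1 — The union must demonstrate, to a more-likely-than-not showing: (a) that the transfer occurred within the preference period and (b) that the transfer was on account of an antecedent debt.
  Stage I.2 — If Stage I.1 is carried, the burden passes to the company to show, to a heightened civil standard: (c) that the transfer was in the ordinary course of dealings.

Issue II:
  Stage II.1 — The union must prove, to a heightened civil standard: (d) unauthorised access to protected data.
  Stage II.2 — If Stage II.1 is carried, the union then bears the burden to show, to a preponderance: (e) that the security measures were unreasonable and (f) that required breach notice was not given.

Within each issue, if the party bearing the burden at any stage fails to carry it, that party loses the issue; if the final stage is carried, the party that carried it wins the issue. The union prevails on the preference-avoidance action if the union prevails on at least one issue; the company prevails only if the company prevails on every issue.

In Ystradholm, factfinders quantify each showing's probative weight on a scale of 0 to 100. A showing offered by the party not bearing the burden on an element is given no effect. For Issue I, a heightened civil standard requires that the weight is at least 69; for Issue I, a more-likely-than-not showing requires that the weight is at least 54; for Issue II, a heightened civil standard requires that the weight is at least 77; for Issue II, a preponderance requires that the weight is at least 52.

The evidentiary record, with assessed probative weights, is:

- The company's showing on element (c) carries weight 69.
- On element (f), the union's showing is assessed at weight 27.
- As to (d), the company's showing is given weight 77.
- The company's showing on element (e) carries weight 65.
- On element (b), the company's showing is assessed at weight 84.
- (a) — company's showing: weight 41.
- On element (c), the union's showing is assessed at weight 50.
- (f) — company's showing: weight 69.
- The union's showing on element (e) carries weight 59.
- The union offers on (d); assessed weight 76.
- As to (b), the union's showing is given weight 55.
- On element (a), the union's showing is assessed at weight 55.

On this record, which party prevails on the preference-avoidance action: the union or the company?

— Issue I —
At Stage I.1 the union must meet a more-likely-than-not showing (weight is at least 54): on (a) the weight is 55 (the company's 41 is given no effect), which does reach 54, so (a) meets the standard; on (b) the weight is 55 (the company's 84 is given no effect), ≥ 54, so (b) meets the standard.
  Stage I.1 is satisfied; the onus moves to the company.
At Stage I.2 the company must meet a heightened civil standard (weight is at least 69): on (c) the weight is 69 (the union's 50 is given no effect), ≥ 69, so (c) meets the standard.
  Stage I.2 carried; the final stage is satisfied.
With every stage satisfied, the company prevails on this issue.
— Issue II —
Stage II.1 — burden on union; standard: a heightened civil standard (weight is at least 77).
    (d): 76 (company's 77 disregarded) < 77 [not met]
  The union does not carry Stage II.1.
So the company prevails on this issue.
Per-issue: Issue I → company; Issue II → company. The union must prevail on at least one issue; overall, the company prevails.

company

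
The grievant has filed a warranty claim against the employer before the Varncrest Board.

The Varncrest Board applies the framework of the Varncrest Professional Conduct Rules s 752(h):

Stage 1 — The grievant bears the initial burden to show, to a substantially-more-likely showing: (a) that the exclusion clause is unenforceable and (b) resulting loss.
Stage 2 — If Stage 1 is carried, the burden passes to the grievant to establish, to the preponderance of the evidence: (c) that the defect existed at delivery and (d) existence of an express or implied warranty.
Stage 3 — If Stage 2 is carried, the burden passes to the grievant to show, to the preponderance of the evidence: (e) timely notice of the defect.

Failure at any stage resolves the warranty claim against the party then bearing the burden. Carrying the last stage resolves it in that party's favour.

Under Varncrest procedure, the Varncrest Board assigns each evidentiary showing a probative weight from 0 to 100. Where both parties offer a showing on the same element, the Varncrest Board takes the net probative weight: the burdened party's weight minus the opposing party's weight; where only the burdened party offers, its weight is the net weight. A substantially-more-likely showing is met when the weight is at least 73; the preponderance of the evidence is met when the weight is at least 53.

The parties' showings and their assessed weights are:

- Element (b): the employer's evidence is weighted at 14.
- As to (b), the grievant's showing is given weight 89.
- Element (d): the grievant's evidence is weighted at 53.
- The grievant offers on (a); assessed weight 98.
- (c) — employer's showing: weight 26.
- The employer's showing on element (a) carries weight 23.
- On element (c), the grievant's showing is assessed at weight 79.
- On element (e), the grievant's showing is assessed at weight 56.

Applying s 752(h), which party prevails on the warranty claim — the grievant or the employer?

At Stage 1 the grievant must meet a substantially-more-likely showing (weight is at least 73): on (a) the weight is 98 less the opposing 23 gives net 75, which does reach 73, so (a) meets the standard; on (b) the weight is 89 less the opposing 14 gives net 75, which does reach 73, so (b) meets the standard.
  Stage 1 carried; the burden remains with the grievant.
At Stage 2 the grievant must meet the preponderance of the evidence (weight is at least 53): on (c) the weight is 79 less the opposing 26 gives net 53, ≥ 53, so (c) meets the standard; on (d) the weight is 53, ≥ 53, so (d) meets the standard.
  All elements met. The grievant retains the burden for Stage 3.
At Stage 3 the grievant must meet the preponderance of the evidence (weight is at least 53): on (e) the weight is 56, ≥ 53, so (e) meets the standard.
  Stage 3 carried; the final stage is satisfied.
All stages carried — the grievant prevails.

grievant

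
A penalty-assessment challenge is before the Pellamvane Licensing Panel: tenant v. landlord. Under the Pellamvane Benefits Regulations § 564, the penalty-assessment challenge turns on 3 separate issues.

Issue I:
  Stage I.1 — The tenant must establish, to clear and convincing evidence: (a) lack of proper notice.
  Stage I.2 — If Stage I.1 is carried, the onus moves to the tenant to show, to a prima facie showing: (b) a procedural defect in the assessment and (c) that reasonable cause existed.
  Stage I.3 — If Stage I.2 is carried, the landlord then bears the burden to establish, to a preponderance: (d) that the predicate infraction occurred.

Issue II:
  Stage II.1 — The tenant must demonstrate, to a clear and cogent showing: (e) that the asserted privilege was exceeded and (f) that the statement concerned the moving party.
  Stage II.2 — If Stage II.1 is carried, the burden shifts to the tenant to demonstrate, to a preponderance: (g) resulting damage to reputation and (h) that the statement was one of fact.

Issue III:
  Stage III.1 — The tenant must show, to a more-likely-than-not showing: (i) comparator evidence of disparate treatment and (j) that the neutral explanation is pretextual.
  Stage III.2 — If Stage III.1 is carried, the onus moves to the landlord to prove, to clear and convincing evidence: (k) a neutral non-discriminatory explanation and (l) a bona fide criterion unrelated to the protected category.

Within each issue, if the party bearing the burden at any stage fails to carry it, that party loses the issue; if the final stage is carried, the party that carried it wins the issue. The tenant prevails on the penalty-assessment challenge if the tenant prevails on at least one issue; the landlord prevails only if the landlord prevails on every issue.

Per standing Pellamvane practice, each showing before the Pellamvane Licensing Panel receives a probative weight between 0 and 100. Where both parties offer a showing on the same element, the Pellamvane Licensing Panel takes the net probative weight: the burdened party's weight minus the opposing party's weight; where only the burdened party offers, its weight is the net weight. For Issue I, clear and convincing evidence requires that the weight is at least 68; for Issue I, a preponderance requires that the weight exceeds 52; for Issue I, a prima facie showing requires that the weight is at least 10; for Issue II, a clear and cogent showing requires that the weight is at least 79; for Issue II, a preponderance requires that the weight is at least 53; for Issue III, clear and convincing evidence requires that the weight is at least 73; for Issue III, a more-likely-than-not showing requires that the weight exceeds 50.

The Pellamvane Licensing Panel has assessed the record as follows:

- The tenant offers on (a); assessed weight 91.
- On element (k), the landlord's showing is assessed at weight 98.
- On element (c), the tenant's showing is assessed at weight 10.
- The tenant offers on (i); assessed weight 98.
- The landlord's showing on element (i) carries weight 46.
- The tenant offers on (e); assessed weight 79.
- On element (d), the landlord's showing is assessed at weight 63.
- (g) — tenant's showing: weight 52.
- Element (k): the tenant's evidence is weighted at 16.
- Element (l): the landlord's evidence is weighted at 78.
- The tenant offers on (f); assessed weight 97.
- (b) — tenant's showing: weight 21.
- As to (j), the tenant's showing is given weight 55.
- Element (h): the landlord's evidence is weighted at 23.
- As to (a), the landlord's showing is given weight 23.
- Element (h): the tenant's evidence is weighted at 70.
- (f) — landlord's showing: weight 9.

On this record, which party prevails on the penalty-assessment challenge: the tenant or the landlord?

— Issue I —
Stage I.1 — burden on tenant; standard: clear and convincing evidence (weight is at least 68).
    (a): 91 − 23 = 68 ≥ 68 [met]
  Stage I.1 carried; the burden remains with the tenant.
Stage I.2 — burden on tenant; standard: a prima facie showing (weight is at least 10).
    (b): 21 ≥ 10 [met]
    (c): 10 ≥ 10 [met]
  Stage I.2 carried; the burden shifts to the landlord.
Stage I.3 — burden on landlord; standard: a preponderance (weight exceeds 52).
    (d): 63 > 52 [met]
  Stage I.3 carried; the final stage is satisfied.
With every stage satisfied, the landlord prevails on this issue.
— Issue II —
Stage II.1 (tenant, a clear and cogent showing, weight is at least 79): (e) 79 ≥ 79 — meets; (f) net 97−9=88 ≥ 79 — meets.
  Stage II.1 is satisfied; the tenant continues to bear the burden.
Stage II.2 (tenant, a preponderance, weight is at least 53): (g) 52 < 53 — fails; (h) net 70−23=47 < 53 — fails.
  Stage II.2 not carried; the tenant fails its burden.
So the landlord prevails on this issue.
— Issue III —
At Stage III.1 the tenant must meet a more-likely-than-not showing (weight exceeds 50): on (i) the weight is 98 less the opposing 46 gives net 52, > 50, so (i) meets the standard; on (j) the weight is 55, > 50, so (j) meets the standard.
  All elements met. The burden passes to the landlord.
At Stage III.2 the landlord must meet clear and convincing evidence (weight is at least 73): on (k) the weight is 98 less the opposing 16 gives net 82, ≥ 73, so (k) meets the standard; on (l) the weight is 78, ≥ 73, so (l) meets the standard.
  Stage III.2 carried; the final stage is satisfied.
Every stage carried; the landlord prevails on this issue.
Per-issue: Issue I → landlord; Issue II → landlord; Issue III → landlord. The tenant must prevail on at least one issue; overall, the landlord prevails.

landlord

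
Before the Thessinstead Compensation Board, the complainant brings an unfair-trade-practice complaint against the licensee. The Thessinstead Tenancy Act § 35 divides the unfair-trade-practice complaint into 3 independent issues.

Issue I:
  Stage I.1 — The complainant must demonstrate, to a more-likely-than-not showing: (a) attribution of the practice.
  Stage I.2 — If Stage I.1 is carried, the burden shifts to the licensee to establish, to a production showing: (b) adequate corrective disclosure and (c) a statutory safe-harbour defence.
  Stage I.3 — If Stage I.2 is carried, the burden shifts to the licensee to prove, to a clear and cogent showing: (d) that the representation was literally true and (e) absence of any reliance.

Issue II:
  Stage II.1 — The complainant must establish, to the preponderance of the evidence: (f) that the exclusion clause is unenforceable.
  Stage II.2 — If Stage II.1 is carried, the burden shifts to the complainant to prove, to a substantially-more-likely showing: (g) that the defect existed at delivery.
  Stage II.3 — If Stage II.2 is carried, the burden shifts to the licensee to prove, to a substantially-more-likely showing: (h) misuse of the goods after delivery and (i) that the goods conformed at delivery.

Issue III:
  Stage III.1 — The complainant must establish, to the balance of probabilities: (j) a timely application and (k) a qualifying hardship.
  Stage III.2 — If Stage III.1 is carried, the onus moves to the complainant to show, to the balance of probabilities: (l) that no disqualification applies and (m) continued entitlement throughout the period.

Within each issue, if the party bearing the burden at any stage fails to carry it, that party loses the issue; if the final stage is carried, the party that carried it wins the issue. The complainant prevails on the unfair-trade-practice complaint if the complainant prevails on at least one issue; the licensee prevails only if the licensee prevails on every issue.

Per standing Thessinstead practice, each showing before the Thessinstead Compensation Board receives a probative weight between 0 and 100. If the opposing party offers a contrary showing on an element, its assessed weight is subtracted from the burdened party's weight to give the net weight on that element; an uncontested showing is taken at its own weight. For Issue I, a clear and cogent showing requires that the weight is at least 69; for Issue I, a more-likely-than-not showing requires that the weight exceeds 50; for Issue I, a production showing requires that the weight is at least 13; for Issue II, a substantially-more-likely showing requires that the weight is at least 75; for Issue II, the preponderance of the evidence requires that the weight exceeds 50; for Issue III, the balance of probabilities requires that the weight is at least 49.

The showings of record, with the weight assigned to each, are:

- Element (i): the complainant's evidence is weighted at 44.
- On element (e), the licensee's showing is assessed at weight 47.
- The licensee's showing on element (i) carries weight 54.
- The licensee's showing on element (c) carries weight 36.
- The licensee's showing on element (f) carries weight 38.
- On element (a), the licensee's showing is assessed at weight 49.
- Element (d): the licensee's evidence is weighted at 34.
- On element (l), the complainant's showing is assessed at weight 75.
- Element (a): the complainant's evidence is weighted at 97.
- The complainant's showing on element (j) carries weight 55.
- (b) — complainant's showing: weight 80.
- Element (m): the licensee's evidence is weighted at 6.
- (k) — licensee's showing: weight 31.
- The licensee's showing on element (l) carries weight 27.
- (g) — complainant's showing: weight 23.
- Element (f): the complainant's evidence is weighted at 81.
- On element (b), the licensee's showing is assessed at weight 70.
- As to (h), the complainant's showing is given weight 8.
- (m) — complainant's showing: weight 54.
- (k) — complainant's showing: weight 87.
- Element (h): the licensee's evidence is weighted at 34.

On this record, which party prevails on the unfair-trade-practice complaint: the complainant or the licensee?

licensee

— Issue I —
Stage I.1 (complainant, a more-likely-than-not showing, weight exceeds 50): (a) net 97−49=48 ≤ 50 — fails.
  Not every element is met, so the complainant fails to carry Stage I.1.
So the licensee prevails on this issue.
— Issue II —
Stage II.1 — burden on complainant; standard: the preponderance of the evidence (weight exceeds 50).
    (f): 81 − 38 = 43 ≤ 50 [not met]
  Not every element is met, so the complainant fails to carry Stage II.1.
So the licensee prevails on this issue.
— Issue III —
Stage III.1 — burden on complainant; standard: the balance of probabilities (weight is at least 49).
    (j): 55 ≥ 49 [met]
    (k): 87 − 31 = 56 ≥ 49 [met]
  Stage III.1 carried; the burden remains with the complainant.
Stage III.2 — burden on complainant; standard: the balance of probabilities (weight is at least 49).
    (l): 75 − 27 = 48 < 49 [not met]
    (m): 54 − 6 = 48 < 49 [not met]
  The complainant does not carry Stage III.2.
The analysis ends at Stage III.2; the licensee prevails on this issue.
Per-issue: Issue I → licensee; Issue II → licensee; Issue III → licensee. The complainant must prevail on at least one issue; overall, the licensee prevails.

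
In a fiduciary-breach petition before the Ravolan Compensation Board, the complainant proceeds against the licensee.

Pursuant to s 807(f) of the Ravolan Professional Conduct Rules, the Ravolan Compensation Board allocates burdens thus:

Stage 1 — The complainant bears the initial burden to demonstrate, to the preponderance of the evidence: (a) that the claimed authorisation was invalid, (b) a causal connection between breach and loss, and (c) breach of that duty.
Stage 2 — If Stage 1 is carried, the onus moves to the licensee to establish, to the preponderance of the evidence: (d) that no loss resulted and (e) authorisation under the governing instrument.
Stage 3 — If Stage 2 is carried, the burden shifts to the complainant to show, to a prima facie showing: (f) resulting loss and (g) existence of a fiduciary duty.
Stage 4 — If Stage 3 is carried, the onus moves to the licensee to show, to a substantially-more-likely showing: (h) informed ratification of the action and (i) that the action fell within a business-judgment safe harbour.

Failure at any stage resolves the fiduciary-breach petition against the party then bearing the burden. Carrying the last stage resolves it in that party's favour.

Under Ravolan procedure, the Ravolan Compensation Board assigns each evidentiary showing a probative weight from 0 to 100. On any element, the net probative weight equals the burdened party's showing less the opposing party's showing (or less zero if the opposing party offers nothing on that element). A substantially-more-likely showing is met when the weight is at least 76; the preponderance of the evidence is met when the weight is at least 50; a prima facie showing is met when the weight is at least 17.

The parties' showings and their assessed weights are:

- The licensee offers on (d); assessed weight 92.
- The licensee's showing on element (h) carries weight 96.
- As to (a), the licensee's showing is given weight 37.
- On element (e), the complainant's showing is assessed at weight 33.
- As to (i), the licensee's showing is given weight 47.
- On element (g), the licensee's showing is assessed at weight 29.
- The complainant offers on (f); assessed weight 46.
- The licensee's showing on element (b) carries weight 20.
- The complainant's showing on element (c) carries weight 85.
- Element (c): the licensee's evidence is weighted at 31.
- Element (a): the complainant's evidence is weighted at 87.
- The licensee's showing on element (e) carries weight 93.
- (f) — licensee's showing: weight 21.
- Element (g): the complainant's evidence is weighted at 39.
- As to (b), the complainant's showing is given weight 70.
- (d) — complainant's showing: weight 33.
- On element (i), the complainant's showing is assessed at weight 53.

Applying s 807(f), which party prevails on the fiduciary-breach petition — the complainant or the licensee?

licensee

Stage 1 (complainant, the preponderance of the evidence, weight is at least 50): (a) net 87−37=50 ≥ 50 — meets; (b) net 70−20=50 ≥ 50 — meets; (c) net 85−31=54 ≥ 50 — meets.
  Stage 1 carried; the burden shifts to the licensee.
Stage 2 (licensee, the preponderance of the evidence, weight is at least 50): (d) net 92−33=59 ≥ 50 — meets; (e) net 93−33=60 ≥ 50 — meets.
  All elements met. The burden passes to the complainant.
Stage 3 (complainant, a prima facie showing, weight is at least 17): (f) net 46−21=25 ≥ 17 — meets; (g) net 39−29=10 < 17 — fails.
  Stage 3 not carried; the complainant fails its burden.
The licensee prevails.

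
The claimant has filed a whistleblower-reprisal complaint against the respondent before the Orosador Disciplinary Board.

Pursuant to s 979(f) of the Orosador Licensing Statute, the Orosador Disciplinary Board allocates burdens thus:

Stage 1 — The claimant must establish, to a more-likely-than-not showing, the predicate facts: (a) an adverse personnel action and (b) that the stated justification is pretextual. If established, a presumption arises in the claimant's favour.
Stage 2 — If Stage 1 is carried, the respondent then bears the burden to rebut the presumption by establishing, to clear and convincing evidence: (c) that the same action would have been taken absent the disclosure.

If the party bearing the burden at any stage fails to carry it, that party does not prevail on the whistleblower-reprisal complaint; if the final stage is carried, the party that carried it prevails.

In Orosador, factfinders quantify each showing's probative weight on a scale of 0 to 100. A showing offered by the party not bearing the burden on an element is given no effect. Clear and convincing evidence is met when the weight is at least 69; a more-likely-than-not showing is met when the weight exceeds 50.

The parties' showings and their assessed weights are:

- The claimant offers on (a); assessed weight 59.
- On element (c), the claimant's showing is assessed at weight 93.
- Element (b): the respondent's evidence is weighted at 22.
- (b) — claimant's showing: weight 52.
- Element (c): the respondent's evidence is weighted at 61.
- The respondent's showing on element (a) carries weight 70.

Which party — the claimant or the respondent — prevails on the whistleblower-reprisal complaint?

claimant

Stage 1 (claimant, a more-likely-than-not showing, weight exceeds 50): (a) 59 (respondent's 70 disregarded) > 50 — meets; (b) 52 (respondent's 22 disregarded) > 50 — meets.
  Stage 1 is satisfied; the onus moves to the respondent.
Stage 2 (respondent, clear and convincing evidence, weight is at least 69): (c) 61 (claimant's 93 disregarded) < 69 — fails.
  Stage 2 not carried; the respondent fails its burden.
So the claimant prevails.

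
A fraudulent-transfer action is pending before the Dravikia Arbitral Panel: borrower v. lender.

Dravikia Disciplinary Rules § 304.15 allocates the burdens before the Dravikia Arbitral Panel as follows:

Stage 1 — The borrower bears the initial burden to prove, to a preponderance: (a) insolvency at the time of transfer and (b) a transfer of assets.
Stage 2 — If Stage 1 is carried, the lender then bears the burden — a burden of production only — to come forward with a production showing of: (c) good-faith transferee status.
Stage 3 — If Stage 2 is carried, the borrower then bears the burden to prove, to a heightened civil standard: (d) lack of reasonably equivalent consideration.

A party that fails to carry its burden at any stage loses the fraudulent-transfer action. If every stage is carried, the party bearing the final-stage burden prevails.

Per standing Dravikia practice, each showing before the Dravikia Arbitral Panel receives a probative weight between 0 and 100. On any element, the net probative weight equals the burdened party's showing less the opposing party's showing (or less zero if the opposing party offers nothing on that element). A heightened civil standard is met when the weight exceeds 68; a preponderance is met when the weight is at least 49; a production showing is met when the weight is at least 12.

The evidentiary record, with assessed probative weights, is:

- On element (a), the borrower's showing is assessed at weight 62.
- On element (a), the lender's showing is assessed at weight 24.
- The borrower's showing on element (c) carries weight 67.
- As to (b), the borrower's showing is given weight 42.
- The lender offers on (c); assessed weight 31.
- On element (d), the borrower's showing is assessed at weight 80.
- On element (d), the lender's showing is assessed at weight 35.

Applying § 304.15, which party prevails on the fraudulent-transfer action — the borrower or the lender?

lender

Stage 1 (borrower, a preponderance, weight is at least 49): (a) net 62−24=38 < 49 — fails; (b) 42 < 49 — fails.
  Stage 1 not carried; the borrower fails its burden.
So the lender prevails.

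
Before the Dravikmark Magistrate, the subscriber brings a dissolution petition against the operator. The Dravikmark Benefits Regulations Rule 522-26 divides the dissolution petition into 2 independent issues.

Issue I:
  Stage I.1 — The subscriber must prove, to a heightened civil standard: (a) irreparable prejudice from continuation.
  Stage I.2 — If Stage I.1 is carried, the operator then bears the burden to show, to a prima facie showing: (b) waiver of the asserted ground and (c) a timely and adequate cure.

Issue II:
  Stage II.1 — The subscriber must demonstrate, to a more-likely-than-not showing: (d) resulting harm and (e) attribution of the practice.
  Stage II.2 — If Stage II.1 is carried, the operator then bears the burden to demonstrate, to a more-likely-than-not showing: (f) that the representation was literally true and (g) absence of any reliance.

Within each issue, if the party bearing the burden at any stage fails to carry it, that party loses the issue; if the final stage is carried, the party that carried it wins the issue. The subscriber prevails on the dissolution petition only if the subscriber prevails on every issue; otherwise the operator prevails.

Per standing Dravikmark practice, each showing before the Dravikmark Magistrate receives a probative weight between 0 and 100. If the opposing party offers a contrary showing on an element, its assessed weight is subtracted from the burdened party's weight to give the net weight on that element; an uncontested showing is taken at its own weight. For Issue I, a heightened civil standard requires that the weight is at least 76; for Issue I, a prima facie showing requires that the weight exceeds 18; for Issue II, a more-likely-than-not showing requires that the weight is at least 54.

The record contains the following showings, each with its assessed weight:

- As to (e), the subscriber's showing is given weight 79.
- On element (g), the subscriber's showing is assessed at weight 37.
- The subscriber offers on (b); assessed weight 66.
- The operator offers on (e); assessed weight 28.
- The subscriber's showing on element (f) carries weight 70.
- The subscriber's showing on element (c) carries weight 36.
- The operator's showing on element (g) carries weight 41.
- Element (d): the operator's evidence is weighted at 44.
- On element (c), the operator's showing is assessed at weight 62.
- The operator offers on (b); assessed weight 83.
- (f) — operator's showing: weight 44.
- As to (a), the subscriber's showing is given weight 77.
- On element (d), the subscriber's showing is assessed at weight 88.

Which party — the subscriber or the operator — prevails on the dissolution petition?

operator

— Issue I —
Stage I.1 (subscriber, a heightened civil standard, weight is at least 76): (a) 77 ≥ 76 — meets.
  All elements met. The burden passes to the operator.
Stage I.2 (operator, a prima facie showing, weight exceeds 18): (b) net 83−66=17 ≤ 18 — fails; (c) net 62−36=26 > 18 — meets.
  The operator does not carry Stage I.2.
So the subscriber prevails on this issue.
— Issue II —
Stage II.1 — burden on subscriber; standard: a more-likely-than-not showing (weight is at least 54).
    (d): 88 − 44 = 44 < 54 [not met]
    (e): 79 − 28 = 51 < 54 [not met]
  Stage II.1 not carried; the subscriber fails its burden.
The operator prevails on this issue.
Per-issue: Issue I → subscriber; Issue II → operator. The subscriber must prevail on every issue; overall, the operator prevails.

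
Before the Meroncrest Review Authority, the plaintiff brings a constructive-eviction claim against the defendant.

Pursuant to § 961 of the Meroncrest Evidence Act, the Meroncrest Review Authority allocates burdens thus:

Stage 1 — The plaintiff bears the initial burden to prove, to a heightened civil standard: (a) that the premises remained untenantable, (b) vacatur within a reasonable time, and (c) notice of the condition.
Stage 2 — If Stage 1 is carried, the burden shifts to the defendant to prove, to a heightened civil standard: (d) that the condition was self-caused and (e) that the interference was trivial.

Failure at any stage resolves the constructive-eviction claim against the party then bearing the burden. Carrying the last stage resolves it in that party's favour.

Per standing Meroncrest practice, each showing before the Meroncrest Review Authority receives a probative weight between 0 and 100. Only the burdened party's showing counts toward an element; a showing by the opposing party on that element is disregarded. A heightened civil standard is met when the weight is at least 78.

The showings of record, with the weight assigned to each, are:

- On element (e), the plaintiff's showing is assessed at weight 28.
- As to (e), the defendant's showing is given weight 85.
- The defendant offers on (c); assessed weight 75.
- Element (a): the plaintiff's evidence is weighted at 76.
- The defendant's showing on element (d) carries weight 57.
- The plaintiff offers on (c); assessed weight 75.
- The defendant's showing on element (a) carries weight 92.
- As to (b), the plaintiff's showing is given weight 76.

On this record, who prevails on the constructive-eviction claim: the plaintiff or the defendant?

defendant

Stage 1 (plaintiff, a heightened civil standard, weight is at least 78): (a) 76 (defendant's 92 disregarded) < 78 — fails; (b) 76 < 78 — fails; (c) 75 (defendant's 75 disregarded) < 78 — fails.
  The plaintiff does not carry Stage 1.
So the defendant prevails.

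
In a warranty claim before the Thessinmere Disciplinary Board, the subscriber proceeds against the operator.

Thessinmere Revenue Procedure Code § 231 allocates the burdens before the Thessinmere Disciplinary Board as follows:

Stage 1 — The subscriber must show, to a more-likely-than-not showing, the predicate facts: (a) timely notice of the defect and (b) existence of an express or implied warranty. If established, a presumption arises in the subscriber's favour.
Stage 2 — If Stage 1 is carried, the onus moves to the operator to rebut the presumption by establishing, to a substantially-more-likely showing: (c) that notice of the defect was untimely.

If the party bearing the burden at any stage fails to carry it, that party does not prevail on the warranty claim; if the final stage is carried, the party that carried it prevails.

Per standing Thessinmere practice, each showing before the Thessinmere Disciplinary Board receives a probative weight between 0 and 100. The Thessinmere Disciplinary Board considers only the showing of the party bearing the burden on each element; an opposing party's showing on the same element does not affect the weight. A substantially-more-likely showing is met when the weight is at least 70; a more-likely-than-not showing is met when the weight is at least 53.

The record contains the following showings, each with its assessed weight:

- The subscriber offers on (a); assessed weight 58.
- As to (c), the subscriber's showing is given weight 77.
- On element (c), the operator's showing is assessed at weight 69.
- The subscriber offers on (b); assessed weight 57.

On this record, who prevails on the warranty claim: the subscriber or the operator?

At Stage 1 the subscriber must meet a more-likely-than-not showing (weight is at least 53): on (a) the weight is 58, ≥ 53, so (a) meets the standard; on (b) the weight is 57, which does reach 53, so (b) meets the standard.
  All elements met. The burden passes to the operator.
At Stage 2 the operator must meet a substantially-more-likely showing (weight is at least 70): on (c) the weight is 69 (the subscriber's 77 is given no effect), which does not reach 70, so (c) does not meet the standard.
  Not every element is met, so the operator fails to carry Stage 2.
The subscriber prevails.

subscriber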